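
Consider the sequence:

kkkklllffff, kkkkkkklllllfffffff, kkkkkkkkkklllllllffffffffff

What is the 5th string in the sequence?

Each string has the form k^{3n+1} l^{2n+1} f^{3n+1} (n = 1, 2, …).
At n = 5 the blocks have lengths 16, 11, 16.

kkkkkkkkkkkkkkkklllllllllllffffffffffffffff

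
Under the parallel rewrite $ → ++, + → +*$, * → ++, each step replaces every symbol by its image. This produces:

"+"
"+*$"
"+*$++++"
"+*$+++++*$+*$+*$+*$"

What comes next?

+*$+++++*$+*$+*$+*$+*$+++++*$+++++*$+++++*$++++

Applying the rule to each of the 19 symbols of +*$+++++*$+*$+*$+*$ gives the pieces +*$ ++ ++ +*$ +*$ +*$ +*$ +*$ ++ ++ +*$ ++ ++ +*$ ++ ++ +*$ ++ ++, which concatenate to the answer.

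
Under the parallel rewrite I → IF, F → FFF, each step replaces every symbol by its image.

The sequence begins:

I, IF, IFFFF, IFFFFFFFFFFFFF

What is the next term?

IFFFFFFFFFFFFFFFFFFFFFFFFFFFFFFFFFFFFFFFF

Replace each of the 14 characters of IFFFFFFFFFFFFF in place — IF FFF FFF FFF FFF FFF FFF FFF FFF FFF FFF FFF FFF FFF — and concatenate.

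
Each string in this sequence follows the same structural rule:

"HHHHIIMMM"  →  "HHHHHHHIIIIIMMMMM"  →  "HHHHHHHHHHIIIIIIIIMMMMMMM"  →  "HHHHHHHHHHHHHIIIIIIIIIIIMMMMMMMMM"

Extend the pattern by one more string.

HHHHHHHHHHHHHHHHIIIIIIIIIIIIIIMMMMMMMMMMM

The n-th term is 3n+1 H's then 3n-1 I's then 2n+1 M's (n = 1, 2, …).
At n = 5 the blocks have lengths 16, 14, 11.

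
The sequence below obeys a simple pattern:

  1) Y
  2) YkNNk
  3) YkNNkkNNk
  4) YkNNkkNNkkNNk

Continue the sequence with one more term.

The strings grow by a fixed suffix kNNk each time.
So the next term is YkNNkkNNkkNNk·kNNk.

YkNNkkNNkkNNkkNNk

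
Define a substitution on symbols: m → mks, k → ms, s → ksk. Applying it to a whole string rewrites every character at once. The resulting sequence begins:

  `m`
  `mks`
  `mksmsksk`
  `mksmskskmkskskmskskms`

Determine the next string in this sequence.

mksmskskmkskskmskskmsmksmskskmskskmsmkskskmskskmsmksksk

Replace each of the 21 characters of mksmskskmkskskmskskms in place — mks ms ksk mks ksk ms ksk ms mks ms ksk ms ksk ms mks ksk ms ksk ms mks ksk — and concatenate.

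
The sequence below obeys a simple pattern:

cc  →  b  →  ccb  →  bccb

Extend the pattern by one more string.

ccbbccb

Each term (from the third on) is the two preceding terms concatenated in order: term 3 = cc·b = ccb.
Continuing: ccb · bccb gives term 5.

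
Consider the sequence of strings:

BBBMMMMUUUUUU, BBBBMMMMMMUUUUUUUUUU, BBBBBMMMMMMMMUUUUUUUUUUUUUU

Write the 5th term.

Term n consists of n+1 B's, followed by 2n M's, followed by 4n-2 U's, where the shown terms are n = 2, 3, 4.
Setting n = 6 gives 7, 12, 22 characters in each block.

BBBBBBBMMMMMMMMMMMMUUUUUUUUUUUUUUUUUUUUUU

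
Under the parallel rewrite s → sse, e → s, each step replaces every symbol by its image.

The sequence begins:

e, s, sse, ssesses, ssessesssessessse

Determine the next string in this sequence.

Replace each of the 17 characters of ssessesssessessse in place — sse sse s sse sse s sse sse sse s sse sse s sse sse sse s — and concatenate.

ssessesssessesssessessesssessesssessesses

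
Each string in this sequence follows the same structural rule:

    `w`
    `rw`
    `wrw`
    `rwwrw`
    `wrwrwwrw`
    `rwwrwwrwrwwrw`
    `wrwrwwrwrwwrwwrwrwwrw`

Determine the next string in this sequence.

rwwrwwrwrwwrwwrwrwwrwrwwrwwrwrwwrw

Each term (from the third on) is the two preceding terms concatenated in order: term 3 = w·rw = wrw.
The next term joins rwwrwwrwrwwrw and wrwrwwrwrwwrwwrwrwwrw.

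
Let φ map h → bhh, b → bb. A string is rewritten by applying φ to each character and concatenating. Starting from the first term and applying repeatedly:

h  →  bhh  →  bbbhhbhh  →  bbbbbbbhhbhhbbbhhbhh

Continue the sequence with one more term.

φ(bbbbbbbhhbhhbbbhhbhh) expands symbol-by-symbol to bb bb bb bb bb bb bb bhh bhh bb bhh bhh bb bb bb bhh bhh bb bhh bhh; joining the 20 pieces gives the next term.

bbbbbbbbbbbbbbbhhbhhbbbhhbhhbbbbbbbhhbhhbbbhhbhh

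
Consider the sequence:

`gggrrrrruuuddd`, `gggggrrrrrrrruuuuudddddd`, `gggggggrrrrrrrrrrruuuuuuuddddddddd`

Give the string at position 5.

gggggggggggrrrrrrrrrrrrrrrrruuuuuuuuuuuddddddddddddddd

Reading off run lengths: g runs 3, 5, 7; r runs 5, 8, 11; u runs 3, 5, 7; d runs 3, 6, 9 — each is linear in n (n = 1, 2, …).
For term 5, n = 5, so the run lengths are 11, 17, 11, 15.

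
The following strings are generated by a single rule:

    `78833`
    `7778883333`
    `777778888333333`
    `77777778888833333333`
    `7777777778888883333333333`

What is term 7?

77777777777778888888833333333333333

Term n consists of 2n-1 7's, followed by n+1 8's, followed by 2n 3's (n = 1, 2, …).
Setting n = 7 gives 13, 8, 14 characters in each block.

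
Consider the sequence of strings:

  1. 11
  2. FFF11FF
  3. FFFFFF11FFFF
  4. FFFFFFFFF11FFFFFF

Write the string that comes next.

Every step adds FFF to the front and FF to the end of the previous string.
Applying this once more to FFFFFFFFF11FFFFFF:

FFFFFFFFFFFF11FFFFFFFF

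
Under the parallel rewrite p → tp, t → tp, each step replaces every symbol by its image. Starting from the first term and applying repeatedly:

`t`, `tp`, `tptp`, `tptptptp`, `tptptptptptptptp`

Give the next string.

Rewriting the 16 symbols of tptptptptptptptp one by one yields tp tp tp tp tp tp tp tp tp tp tp tp tp tp tp tp; concatenated:

tptptptptptptptptptptptptptptptp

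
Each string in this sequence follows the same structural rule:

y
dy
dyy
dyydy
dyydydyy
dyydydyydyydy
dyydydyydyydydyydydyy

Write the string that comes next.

From term 3 onward, concatenate the last term with the second-to-last: dy·y = dyy, dyy·dy = dyydy, …
So term 8 is dyydydyydyydydyydydyy·dyydydyydyydy.

dyydydyydyydydyydydyydyydydyydyydy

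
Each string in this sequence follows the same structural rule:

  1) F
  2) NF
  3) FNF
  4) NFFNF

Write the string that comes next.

FNFNFFNF

From term 3 onward, concatenate the second-to-last term with the last: F·NF = FNF, NF·FNF = NFFNF, …
So term 5 is FNF·NFFNF.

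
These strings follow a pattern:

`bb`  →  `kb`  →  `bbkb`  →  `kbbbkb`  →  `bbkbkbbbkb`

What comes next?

Each term (from the third on) is the two preceding terms concatenated in order: term 3 = bb·kb = bbkb.
So term 6 is kbbbkb·bbkbkbbbkb.

kbbbkbbbkbkbbbkb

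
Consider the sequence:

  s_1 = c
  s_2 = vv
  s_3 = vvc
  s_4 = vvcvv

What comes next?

From term 3 onward, concatenate the last term with the second-to-last: vv·c = vvc, vvc·vv = vvcvv, …
Continuing: vvcvv · vvc gives term 5.

vvcvvvvc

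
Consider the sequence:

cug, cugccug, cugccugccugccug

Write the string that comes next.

Every step duplicates the string with 'c' between the halves.
Doubling cugccugccugccug with 'c' between the halves:

cugccugccugccugccugccugccugccug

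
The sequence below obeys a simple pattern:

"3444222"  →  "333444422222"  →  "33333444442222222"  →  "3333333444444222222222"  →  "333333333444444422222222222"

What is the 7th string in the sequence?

3333333333333444444444222222222222222

Reading off run lengths: 3 runs 1, 3, 5, 7, 9; 4 runs 3, 4, 5, 6, 7; 2 runs 3, 5, 7, 9, 11 — each is linear in n (n = 1, 2, …).
For term 7, n = 7, so the run lengths are 13, 9, 15.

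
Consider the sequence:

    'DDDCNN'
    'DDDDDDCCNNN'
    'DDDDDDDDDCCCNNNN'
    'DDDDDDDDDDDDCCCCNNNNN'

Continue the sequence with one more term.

Term n consists of 3n D's, followed by n C's, followed by n+1 N's (n = 1, 2, …).
At n = 5 the blocks have lengths 15, 5, 6.

DDDDDDDDDDDDDDDCCCCCNNNNNN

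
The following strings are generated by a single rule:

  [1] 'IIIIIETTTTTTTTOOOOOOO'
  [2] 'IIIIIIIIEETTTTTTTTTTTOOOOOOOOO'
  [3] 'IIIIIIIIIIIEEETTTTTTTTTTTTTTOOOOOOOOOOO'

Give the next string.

Term n consists of 3n-1 I's, followed by n-1 E's, followed by 3n+2 T's, followed by 2n+3 O's, where the shown terms are n = 2, 3, 4.
At n = 5 the blocks have lengths 14, 4, 17, 13.

IIIIIIIIIIIIIIEEEETTTTTTTTTTTTTTTTTOOOOOOOOOOOOO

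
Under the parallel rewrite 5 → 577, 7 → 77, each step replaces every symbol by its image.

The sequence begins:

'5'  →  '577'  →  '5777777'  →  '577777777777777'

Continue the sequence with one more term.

φ(577777777777777) expands symbol-by-symbol to 577 77 77 77 77 77 77 77 77 77 77 77 77 77 77; joining the 15 pieces gives the next term.

5777777777777777777777777777777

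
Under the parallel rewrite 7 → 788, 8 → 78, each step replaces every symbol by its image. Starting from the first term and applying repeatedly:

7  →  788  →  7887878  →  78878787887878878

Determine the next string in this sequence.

Rewriting the 17 symbols of 78878787887878878 one by one yields 788 78 78 788 78 788 78 788 78 78 788 78 788 78 78 788 78; concatenated:

78878787887878878788787878878788787878878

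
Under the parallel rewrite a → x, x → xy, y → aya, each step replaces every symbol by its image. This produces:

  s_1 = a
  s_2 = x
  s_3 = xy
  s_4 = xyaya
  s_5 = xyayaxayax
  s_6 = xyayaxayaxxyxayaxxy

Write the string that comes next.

xyayaxayaxxyxayaxxyxyayaxyxayaxxyxyaya

Applying the rule to each of the 19 symbols of xyayaxayaxxyxayaxxy gives the pieces xy aya x aya x xy x aya x xy xy aya xy x aya x xy xy aya, which concatenate to the answer.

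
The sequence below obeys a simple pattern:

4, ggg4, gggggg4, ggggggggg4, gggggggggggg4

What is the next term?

ggggggggggggggg4

The strings grow by a fixed prefix ggg each time.
One more step from gggggggggggg4 gives the answer.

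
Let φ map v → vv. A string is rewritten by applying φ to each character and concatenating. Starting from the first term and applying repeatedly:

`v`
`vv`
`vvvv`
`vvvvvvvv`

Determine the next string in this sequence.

vvvvvvvvvvvvvvvv

Apply φ to vvvvvvvv symbol by symbol: v→vv, v→vv, v→vv, v→vv, v→vv, v→vv, v→vv, v→vv; joined: vv vv vv vv vv vv vv vv.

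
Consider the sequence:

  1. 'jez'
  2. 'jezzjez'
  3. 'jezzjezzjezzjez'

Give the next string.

Every step duplicates the string with 'z' between the halves.
One more doubling of jezzjezzjezzjez gives the answer.

jezzjezzjezzjezzjezzjezzjezzjez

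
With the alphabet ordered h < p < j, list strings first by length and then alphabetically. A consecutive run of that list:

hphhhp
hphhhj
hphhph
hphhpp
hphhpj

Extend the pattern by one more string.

hphhjh

Treat hphhpj as a base-3 numeral over the given alphabet and add one, carrying through any trailing j's.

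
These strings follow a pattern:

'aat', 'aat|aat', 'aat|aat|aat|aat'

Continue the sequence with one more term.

s(k+1) = s(k)·|·s(k) — each term doubles the last with '|' between the halves.
One more doubling of aat|aat|aat|aat gives the answer.

aat|aat|aat|aat|aat|aat|aat|aat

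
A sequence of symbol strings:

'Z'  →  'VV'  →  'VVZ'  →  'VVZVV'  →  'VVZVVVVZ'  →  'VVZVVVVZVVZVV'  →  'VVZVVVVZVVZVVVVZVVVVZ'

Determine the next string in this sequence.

VVZVVVVZVVZVVVVZVVVVZVVZVVVVZVVZVV

Each term (from the third on) is the previous term followed by the one before it: term 3 = VV·Z = VVZ.
Continuing: VVZVVVVZVVZVVVVZVVVVZ · VVZVVVVZVVZVV gives term 8.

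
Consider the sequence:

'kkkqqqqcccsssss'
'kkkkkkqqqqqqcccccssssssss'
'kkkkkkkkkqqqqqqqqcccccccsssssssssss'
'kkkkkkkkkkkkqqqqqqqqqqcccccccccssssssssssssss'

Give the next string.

The n-th term is 3n k's then 2n+2 q's then 2n+1 c's then 3n+2 s's (n = 1, 2, …).
Setting n = 5 gives 15, 12, 11, 17 characters in each block.

kkkkkkkkkkkkkkkqqqqqqqqqqqqcccccccccccsssssssssssssssss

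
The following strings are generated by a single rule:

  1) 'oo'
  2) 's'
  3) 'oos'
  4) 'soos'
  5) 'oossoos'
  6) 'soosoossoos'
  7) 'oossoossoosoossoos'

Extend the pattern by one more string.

soosoossoosoossoossoosoossoos

From term 3 onward, concatenate the second-to-last term with the last: oo·s = oos, s·oos = soos, …
Continuing: soosoossoos · oossoossoosoossoos gives term 8.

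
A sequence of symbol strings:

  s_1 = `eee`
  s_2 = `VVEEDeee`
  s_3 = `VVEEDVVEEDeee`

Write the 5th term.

Every step adds VVEED at the front: s(k+1) = VVEED·s(k).
From VVEEDVVEEDeee, 2 further steps: VVEEDVVEEDeee → VVEEDVVEEDVVEEDeee → (answer).

VVEEDVVEEDVVEEDVVEEDeee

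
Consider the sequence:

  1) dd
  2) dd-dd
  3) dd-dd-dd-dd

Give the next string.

Each string is two copies of the previous one joined by '-'.
One more doubling of dd-dd-dd-dd gives the answer.

dd-dd-dd-dd-dd-dd-dd-dd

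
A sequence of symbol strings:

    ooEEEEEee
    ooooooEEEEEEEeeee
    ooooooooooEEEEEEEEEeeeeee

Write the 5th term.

ooooooooooooooooooEEEEEEEEEEEEEeeeeeeeeee

The n-th term is 4n-2 o's then 2n+3 E's then 2n e's (n = 1, 2, …).
For term 5, n = 5, so the run lengths are 18, 13, 10.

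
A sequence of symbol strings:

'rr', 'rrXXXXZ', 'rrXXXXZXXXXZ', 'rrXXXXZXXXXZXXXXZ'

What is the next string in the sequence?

Every step adds XXXXZ to the end: s(k+1) = s(k)·XXXXZ.
Applying this once more to rrXXXXZXXXXZXXXXZ:

rrXXXXZXXXXZXXXXZXXXXZ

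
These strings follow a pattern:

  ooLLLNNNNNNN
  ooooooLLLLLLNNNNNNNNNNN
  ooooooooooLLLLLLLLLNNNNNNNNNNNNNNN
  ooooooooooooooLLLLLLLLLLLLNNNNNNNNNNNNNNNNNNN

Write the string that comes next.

ooooooooooooooooooLLLLLLLLLLLLLLLNNNNNNNNNNNNNNNNNNNNNNN

Term n consists of 4n-2 o's, followed by 3n L's, followed by 4n+3 N's (n = 1, 2, …).
For the next term, n = 5, so the run lengths are 18, 15, 23.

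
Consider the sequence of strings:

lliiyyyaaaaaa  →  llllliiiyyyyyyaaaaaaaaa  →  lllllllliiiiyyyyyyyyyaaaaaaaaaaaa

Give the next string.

Reading off run lengths: l runs 2, 5, 8; i runs 2, 3, 4; y runs 3, 6, 9; a runs 6, 9, 12 — each is linear in n (n = 1, 2, …).
Setting n = 4 gives 11, 5, 12, 15 characters in each block.

llllllllllliiiiiyyyyyyyyyyyyaaaaaaaaaaaaaaa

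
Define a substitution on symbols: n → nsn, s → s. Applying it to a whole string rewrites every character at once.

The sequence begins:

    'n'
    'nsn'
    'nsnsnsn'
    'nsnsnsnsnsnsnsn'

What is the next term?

nsnsnsnsnsnsnsnsnsnsnsnsnsnsnsn

Replace each of the 15 characters of nsnsnsnsnsnsnsn in place — nsn s nsn s nsn s nsn s nsn s nsn s nsn s nsn — and concatenate.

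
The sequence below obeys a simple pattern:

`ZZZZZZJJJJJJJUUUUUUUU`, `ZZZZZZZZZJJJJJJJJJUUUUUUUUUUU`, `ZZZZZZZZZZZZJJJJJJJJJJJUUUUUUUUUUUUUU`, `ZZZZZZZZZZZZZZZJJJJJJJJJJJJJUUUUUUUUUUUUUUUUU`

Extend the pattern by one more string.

ZZZZZZZZZZZZZZZZZZJJJJJJJJJJJJJJJUUUUUUUUUUUUUUUUUUUU

Term n consists of 3n Z's, followed by 2n+3 J's, followed by 3n+2 U's, where the shown terms are n = 2, 3, 4, 5.
Setting n = 6 gives 18, 15, 20 characters in each block.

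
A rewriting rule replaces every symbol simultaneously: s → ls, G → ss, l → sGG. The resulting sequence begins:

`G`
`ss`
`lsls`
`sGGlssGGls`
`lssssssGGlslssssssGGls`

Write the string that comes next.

sGGlslslslslslssssssGGlssGGlslslslslslssssssGGls

φ(lssssssGGlslssssssGGls) expands symbol-by-symbol to sGG ls ls ls ls ls ls ss ss sGG ls sGG ls ls ls ls ls ls ss ss sGG ls; joining the 22 pieces gives the next term.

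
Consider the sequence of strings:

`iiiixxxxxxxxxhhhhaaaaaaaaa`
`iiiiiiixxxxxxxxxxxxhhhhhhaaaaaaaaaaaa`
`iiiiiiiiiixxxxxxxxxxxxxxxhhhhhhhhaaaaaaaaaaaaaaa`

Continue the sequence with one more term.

iiiiiiiiiiiiixxxxxxxxxxxxxxxxxxhhhhhhhhhhaaaaaaaaaaaaaaaaaa

Each string has the form i^{3n-2} x^{3n+3} h^{2n} a^{3n+3}, where the shown terms are n = 2, 3, 4.
Setting n = 5 gives 13, 18, 10, 18 characters in each block.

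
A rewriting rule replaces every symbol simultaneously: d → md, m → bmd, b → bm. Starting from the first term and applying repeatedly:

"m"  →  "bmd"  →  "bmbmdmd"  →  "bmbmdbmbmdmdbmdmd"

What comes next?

bmbmdbmbmdmdbmbmdbmbmdmdbmdmdbmbmdmdbmdmd

φ(bmbmdbmbmdmdbmdmd) expands symbol-by-symbol to bm bmd bm bmd md bm bmd bm bmd md bmd md bm bmd md bmd md; joining the 17 pieces gives the next term.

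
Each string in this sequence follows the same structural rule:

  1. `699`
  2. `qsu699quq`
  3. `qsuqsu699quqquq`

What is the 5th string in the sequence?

Each term wraps the previous one in qsu on the left and quq on the right.
From qsuqsu699quqquq, 2 further steps: qsuqsu699quqquq → qsuqsuqsu699quqquqquq → (answer).

qsuqsuqsuqsu699quqquqquqquq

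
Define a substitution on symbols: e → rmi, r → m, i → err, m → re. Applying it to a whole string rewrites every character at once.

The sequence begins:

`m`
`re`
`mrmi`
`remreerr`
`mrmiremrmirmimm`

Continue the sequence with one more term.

remreerrmrmiremreerrmreerrrere

φ(mrmiremrmirmimm) expands symbol-by-symbol to re m re err m rmi re m re err m re err re re; joining the 15 pieces gives the next term.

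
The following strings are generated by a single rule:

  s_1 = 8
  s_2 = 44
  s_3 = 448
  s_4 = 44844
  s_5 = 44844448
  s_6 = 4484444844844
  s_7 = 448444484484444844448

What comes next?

4484444844844448444484484444844844

This is a Fibonacci-style word recurrence s(k) = s(k−1)·s(k−2): e.g. 44·8 = 448.
Continuing: 448444484484444844448 · 4484444844844 gives term 8.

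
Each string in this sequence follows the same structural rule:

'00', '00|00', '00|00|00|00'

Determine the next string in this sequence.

00|00|00|00|00|00|00|00

s(k+1) = s(k)·|·s(k) — each term doubles the last with '|' between the halves.
One more doubling of 00|00|00|00 gives the answer.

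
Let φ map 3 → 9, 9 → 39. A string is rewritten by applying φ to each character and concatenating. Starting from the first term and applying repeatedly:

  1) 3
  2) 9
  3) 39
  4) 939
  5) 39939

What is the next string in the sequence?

93939939

Apply φ to 39939 symbol by symbol: 3→9, 9→39, 9→39, 3→9, 9→39; joined: 9 39 39 9 39.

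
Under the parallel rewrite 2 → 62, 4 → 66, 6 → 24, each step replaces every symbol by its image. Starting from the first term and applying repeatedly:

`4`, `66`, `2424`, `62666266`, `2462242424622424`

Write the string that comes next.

62662462626662666266246262666266

Replace each of the 16 characters of 2462242424622424 in place — 62 66 24 62 62 66 62 66 62 66 24 62 62 66 62 66 — and concatenate.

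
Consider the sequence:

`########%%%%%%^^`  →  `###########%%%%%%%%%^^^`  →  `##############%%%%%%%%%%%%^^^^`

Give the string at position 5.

####################%%%%%%%%%%%%%%%%%%^^^^^^

Each string has the form #^{3n+2} %^{3n} ^^{n}, where the shown terms are n = 2, 3, 4.
For term 5, n = 6, so the run lengths are 20, 18, 6.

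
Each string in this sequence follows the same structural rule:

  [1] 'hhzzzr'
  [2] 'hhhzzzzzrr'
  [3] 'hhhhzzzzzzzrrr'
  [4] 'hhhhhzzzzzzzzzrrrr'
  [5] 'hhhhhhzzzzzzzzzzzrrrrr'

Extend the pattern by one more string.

Each string has the form h^{n} z^{2n-1} r^{n-1}, where the shown terms are n = 2, 3, 4, 5, 6.
Setting n = 7 gives 7, 13, 6 characters in each block.

hhhhhhhzzzzzzzzzzzzzrrrrrr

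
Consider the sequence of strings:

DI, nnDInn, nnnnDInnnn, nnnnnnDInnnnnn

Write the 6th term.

nnnnnnnnnnDInnnnnnnnnn

Each term wraps the previous one in nn on the left and nn on the right.
From nnnnnnDInnnnnn, 2 further steps: nnnnnnDInnnnnn → nnnnnnnnDInnnnnnnn → (answer).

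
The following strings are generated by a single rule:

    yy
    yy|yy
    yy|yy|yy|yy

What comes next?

Every step duplicates the string with '|' between the halves.
So the next term is two copies of yy|yy|yy|yy with '|' between the halves.

yy|yy|yy|yy|yy|yy|yy|yy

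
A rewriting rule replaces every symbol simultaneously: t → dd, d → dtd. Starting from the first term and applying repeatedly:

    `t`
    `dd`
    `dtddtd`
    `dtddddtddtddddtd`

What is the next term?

Rewriting the 16 symbols of dtddddtddtddddtd one by one yields dtd dd dtd dtd dtd dtd dd dtd dtd dd dtd dtd dtd dtd dd dtd; concatenated:

dtddddtddtddtddtddddtddtddddtddtddtddtddddtd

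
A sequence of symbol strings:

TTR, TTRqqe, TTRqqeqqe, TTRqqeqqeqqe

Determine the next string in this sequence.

Every step adds qqe to the end: s(k+1) = s(k)·qqe.
So the next term is TTRqqeqqeqqe·qqe.

TTRqqeqqeqqeqqe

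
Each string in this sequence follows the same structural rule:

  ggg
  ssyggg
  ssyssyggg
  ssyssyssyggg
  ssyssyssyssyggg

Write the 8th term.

Each term is the previous one with ssy prepended.
From ssyssyssyssyggg, 3 further steps: ssyssyssyssyggg → ssyssyssyssyssyggg → ssyssyssyssyssyssyggg → (answer).

ssyssyssyssyssyssyssyggg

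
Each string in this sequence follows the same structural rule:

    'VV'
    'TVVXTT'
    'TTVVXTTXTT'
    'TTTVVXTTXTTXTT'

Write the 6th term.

TTTTTVVXTTXTTXTTXTTXTT

s(k+1) = T·s(k)·XTT, so each term gains T as a prefix and XTT as a suffix.
From TTTVVXTTXTTXTT, 2 further steps: TTTVVXTTXTTXTT → TTTTVVXTTXTTXTTXTT → (answer).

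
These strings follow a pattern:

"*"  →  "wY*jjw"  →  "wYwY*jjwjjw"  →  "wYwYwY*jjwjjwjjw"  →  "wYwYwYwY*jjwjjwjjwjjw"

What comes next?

Each term wraps the previous one in wY on the left and jjw on the right.
Applying this once more to wYwYwYwY*jjwjjwjjwjjw:

wYwYwYwYwY*jjwjjwjjwjjwjjw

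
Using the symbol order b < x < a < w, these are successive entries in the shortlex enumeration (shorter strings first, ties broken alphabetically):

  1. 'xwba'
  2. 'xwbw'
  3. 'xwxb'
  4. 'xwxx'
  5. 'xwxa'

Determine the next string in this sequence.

xwxw

The successor of xwxa increments the rightmost position that isn't already w and resets every position after it to b.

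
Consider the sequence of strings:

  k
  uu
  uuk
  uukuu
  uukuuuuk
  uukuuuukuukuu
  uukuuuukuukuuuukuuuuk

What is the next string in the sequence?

This is a Fibonacci-style word recurrence s(k) = s(k−1)·s(k−2): e.g. uu·k = uuk.
The next term joins uukuuuukuukuuuukuuuuk and uukuuuukuukuu.

uukuuuukuukuuuukuuuukuukuuuukuukuu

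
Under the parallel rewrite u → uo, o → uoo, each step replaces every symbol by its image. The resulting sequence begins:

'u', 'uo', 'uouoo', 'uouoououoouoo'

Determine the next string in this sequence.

uouoououoouoououoououoouoououoouoo

Applying the rule to each of the 13 symbols of uouoououoouoo gives the pieces uo uoo uo uoo uoo uo uoo uo uoo uoo uo uoo uoo, which concatenate to the answer.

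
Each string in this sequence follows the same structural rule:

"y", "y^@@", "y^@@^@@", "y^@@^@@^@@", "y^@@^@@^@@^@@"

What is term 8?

y^@@^@@^@@^@@^@@^@@^@@

Every step adds ^@@ to the end: s(k+1) = s(k)·^@@.
From y^@@^@@^@@^@@, 3 further steps: y^@@^@@^@@^@@ → y^@@^@@^@@^@@^@@ → y^@@^@@^@@^@@^@@^@@ → (answer).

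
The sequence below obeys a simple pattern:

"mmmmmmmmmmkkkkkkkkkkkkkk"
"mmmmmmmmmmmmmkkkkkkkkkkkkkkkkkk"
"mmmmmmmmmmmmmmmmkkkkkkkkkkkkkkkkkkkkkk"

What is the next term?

Reading off run lengths: m runs 10, 13, 16; k runs 14, 18, 22 — each is linear in n, where the shown terms are n = 3, 4, 5.
At n = 6 the blocks have lengths 19, 26.

mmmmmmmmmmmmmmmmmmmkkkkkkkkkkkkkkkkkkkkkkkkkk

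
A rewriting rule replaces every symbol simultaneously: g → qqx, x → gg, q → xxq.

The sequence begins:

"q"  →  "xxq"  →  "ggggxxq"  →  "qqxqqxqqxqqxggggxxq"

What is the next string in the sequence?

Rewriting the 19 symbols of qqxqqxqqxqqxggggxxq one by one yields xxq xxq gg xxq xxq gg xxq xxq gg xxq xxq gg qqx qqx qqx qqx gg gg xxq; concatenated:

xxqxxqggxxqxxqggxxqxxqggxxqxxqggqqxqqxqqxqqxggggxxq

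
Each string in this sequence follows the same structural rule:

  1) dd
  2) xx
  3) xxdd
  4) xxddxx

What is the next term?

xxddxxxxdd

Each term (from the third on) is the previous term followed by the one before it: term 3 = xx·dd = xxdd.
So term 5 is xxddxx·xxdd.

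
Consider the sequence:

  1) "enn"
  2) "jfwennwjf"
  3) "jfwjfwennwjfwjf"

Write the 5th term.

jfwjfwjfwjfwennwjfwjfwjfwjf

s(k+1) = jfw·s(k)·wjf, so each term gains jfw as a prefix and wjf as a suffix.
From jfwjfwennwjfwjf, 2 further steps: jfwjfwennwjfwjf → jfwjfwjfwennwjfwjfwjf → (answer).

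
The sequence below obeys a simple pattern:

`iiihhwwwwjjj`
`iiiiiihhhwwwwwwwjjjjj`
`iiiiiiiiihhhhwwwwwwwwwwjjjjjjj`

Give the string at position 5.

iiiiiiiiiiiiiiihhhhhhwwwwwwwwwwwwwwwwjjjjjjjjjjj

Reading off run lengths: i runs 3, 6, 9; h runs 2, 3, 4; w runs 4, 7, 10; j runs 3, 5, 7 — each is linear in n (n = 1, 2, …).
At n = 5 the blocks have lengths 15, 6, 16, 11.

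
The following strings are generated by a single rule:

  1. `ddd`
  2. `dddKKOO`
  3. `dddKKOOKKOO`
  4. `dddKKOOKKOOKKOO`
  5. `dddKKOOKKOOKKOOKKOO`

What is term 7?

dddKKOOKKOOKKOOKKOOKKOOKKOO

The strings grow by a fixed suffix KKOO each time.
From dddKKOOKKOOKKOOKKOO, 2 further steps: dddKKOOKKOOKKOOKKOO → dddKKOOKKOOKKOOKKOOKKOO → (answer).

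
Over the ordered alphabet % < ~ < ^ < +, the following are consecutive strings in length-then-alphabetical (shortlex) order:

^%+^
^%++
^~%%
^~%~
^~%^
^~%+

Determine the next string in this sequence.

The successor of ^~%+ increments the rightmost position that isn't already + and resets every position after it to %.

^~~%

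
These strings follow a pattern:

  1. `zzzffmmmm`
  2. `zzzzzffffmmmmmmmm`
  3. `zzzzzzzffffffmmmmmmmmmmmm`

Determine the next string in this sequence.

The n-th term is 2n+1 z's then 2n f's then 4n m's (n = 1, 2, …).
Setting n = 4 gives 9, 8, 16 characters in each block.

zzzzzzzzzffffffffmmmmmmmmmmmmmmmm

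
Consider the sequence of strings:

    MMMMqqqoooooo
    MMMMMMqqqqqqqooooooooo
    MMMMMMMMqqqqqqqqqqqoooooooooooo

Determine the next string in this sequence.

MMMMMMMMMMqqqqqqqqqqqqqqqooooooooooooooo

Term n consists of 2n+2 M's, followed by 4n-1 q's, followed by 3n+3 o's (n = 1, 2, …).
At n = 4 the blocks have lengths 10, 15, 15.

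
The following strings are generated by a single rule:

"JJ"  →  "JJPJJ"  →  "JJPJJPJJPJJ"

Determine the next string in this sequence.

Every step duplicates the string with 'P' between the halves.
Doubling JJPJJPJJPJJ with 'P' between the halves:

JJPJJPJJPJJPJJPJJPJJPJJ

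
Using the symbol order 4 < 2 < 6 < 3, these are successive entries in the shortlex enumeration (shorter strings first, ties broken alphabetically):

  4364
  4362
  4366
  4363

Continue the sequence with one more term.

4334

Treat 4363 as a base-4 numeral over the given alphabet and add one, carrying through any trailing 3's.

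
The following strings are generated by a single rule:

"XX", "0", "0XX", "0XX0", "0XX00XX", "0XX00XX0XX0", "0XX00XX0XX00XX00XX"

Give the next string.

Each term (from the third on) is the previous term followed by the one before it: term 3 = 0·XX = 0XX.
The next term joins 0XX00XX0XX00XX00XX and 0XX00XX0XX0.

0XX00XX0XX00XX00XX0XX00XX0XX0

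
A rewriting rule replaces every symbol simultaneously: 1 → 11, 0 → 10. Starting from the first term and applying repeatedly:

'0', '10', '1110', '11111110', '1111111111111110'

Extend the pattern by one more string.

11111111111111111111111111111110

Applying the rule to each of the 16 symbols of 1111111111111110 gives the pieces 11 11 11 11 11 11 11 11 11 11 11 11 11 11 11 10, which concatenate to the answer.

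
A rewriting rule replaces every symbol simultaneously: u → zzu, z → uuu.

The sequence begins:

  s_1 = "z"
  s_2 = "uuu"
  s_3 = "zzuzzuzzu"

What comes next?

Rewriting each symbol of zzuzzuzzu: z→uuu, z→uuu, u→zzu, z→uuu, z→uuu, u→zzu, z→uuu, z→uuu, u→zzu, which concatenates to uuu uuu zzu uuu uuu zzu uuu uuu zzu.

uuuuuuzzuuuuuuuzzuuuuuuuzzu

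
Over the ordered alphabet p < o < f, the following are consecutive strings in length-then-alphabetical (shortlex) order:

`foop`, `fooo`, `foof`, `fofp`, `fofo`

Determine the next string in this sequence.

foff

The successor of fofo increments the rightmost position that isn't already f and resets every position after it to p.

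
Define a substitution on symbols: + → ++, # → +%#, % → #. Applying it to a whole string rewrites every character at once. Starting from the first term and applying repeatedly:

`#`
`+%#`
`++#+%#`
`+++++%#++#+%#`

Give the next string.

φ(+++++%#++#+%#) expands symbol-by-symbol to ++ ++ ++ ++ ++ # +%# ++ ++ +%# ++ # +%#; joining the 13 pieces gives the next term.

++++++++++#+%#+++++%#++#+%#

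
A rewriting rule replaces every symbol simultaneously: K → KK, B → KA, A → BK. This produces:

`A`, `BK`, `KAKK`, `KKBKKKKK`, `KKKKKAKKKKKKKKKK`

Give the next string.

KKKKKKKKKKBKKKKKKKKKKKKKKKKKKKKK

φ(KKKKKAKKKKKKKKKK) expands symbol-by-symbol to KK KK KK KK KK BK KK KK KK KK KK KK KK KK KK KK; joining the 16 pieces gives the next term.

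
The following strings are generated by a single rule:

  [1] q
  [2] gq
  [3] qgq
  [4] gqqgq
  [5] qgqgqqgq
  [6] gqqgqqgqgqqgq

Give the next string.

Each term (from the third on) is the two preceding terms concatenated in order: term 3 = q·gq = qgq.
So term 7 is qgqgqqgq·gqqgqqgqgqqgq.

qgqgqqgqgqqgqqgqgqqgq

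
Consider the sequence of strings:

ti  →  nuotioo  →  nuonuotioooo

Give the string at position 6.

nuonuonuonuonuotioooooooooo

Each term wraps the previous one in nuo on the left and oo on the right.
From nuonuotioooo, 3 further steps: nuonuotioooo → nuonuonuotioooooo → nuonuonuonuotioooooooo → (answer).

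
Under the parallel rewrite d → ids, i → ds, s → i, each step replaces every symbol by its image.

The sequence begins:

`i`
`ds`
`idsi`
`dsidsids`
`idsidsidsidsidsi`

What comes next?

φ(idsidsidsidsidsi) expands symbol-by-symbol to ds ids i ds ids i ds ids i ds ids i ds ids i ds; joining the 16 pieces gives the next term.

dsidsidsidsidsidsidsidsidsidsids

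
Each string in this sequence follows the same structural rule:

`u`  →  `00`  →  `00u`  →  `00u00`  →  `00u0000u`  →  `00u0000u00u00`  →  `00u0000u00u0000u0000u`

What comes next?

00u0000u00u0000u0000u00u0000u00u00

From term 3 onward, concatenate the last term with the second-to-last: 00·u = 00u, 00u·00 = 00u00, …
The next term joins 00u0000u00u0000u0000u and 00u0000u00u00.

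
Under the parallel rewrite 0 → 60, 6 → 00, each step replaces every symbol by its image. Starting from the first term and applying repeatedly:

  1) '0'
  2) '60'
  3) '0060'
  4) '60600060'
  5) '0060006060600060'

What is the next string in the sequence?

Rewriting the 16 symbols of 0060006060600060 one by one yields 60 60 00 60 60 60 00 60 00 60 00 60 60 60 00 60; concatenated:

60600060606000600060006060600060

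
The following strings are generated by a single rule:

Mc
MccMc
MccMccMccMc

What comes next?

MccMccMccMccMccMccMccMc

Each string is two copies of the previous one joined by 'c'.
One more doubling of MccMccMccMc gives the answer.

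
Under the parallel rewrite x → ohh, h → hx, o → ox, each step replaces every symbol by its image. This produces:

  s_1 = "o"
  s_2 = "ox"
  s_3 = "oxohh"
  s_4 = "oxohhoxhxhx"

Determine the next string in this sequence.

Expanding oxohhoxhxhx: o→ox, x→ohh, o→ox, h→hx, h→hx, o→ox, x→ohh, h→hx, x→ohh, h→hx, x→ohh. Concatenated: ox ohh ox hx hx ox ohh hx ohh hx ohh.

oxohhoxhxhxoxohhhxohhhxohh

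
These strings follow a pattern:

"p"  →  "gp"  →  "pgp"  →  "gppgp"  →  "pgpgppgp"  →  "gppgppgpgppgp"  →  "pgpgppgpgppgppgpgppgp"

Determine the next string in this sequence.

From term 3 onward, concatenate the second-to-last term with the last: p·gp = pgp, gp·pgp = gppgp, …
So term 8 is gppgppgpgppgp·pgpgppgpgppgppgpgppgp.

gppgppgpgppgppgpgppgpgppgppgpgppgp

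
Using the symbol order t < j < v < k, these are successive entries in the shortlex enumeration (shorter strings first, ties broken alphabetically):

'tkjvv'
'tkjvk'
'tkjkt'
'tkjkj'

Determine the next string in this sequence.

Treat tkjkj as a base-4 numeral over the given alphabet and add one, carrying through any trailing k's.

tkjkv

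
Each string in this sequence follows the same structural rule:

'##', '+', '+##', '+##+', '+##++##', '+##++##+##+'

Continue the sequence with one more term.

Each term (from the third on) is the previous term followed by the one before it: term 3 = +·## = +##.
So term 7 is +##++##+##+·+##++##.

+##++##+##++##++##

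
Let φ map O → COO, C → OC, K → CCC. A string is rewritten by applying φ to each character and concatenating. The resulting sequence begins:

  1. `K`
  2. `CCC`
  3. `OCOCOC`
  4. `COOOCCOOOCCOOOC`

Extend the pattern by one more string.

Rewriting the 15 symbols of COOOCCOOOCCOOOC one by one yields OC COO COO COO OC OC COO COO COO OC OC COO COO COO OC; concatenated:

OCCOOCOOCOOOCOCCOOCOOCOOOCOCCOOCOOCOOOC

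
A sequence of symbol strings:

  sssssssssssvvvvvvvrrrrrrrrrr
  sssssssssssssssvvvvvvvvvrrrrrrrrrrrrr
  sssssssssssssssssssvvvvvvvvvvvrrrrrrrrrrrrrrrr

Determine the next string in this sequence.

Reading off run lengths: s runs 11, 15, 19; v runs 7, 9, 11; r runs 10, 13, 16 — each is linear in n, where the shown terms are n = 3, 4, 5.
Setting n = 6 gives 23, 13, 19 characters in each block.

sssssssssssssssssssssssvvvvvvvvvvvvvrrrrrrrrrrrrrrrrrrr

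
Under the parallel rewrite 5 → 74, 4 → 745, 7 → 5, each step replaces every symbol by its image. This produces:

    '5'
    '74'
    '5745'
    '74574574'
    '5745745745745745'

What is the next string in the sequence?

74574574574574574574574574574574

Applying the rule to each of the 16 symbols of 5745745745745745 gives the pieces 74 5 745 74 5 745 74 5 745 74 5 745 74 5 745 74, which concatenate to the answer.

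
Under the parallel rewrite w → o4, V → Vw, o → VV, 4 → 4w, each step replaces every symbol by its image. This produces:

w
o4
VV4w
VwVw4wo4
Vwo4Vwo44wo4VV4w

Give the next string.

Vwo4VV4wVwo4VV4w4wo4VV4wVwVw4wo4

Replace each of the 16 characters of Vwo4Vwo44wo4VV4w in place — Vw o4 VV 4w Vw o4 VV 4w 4w o4 VV 4w Vw Vw 4w o4 — and concatenate.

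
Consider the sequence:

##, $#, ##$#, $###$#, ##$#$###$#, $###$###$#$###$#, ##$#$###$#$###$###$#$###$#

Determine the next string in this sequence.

From term 3 onward, concatenate the second-to-last term with the last: ##·$# = ##$#, $#·##$# = $###$#, …
Continuing: $###$###$#$###$# · ##$#$###$#$###$###$#$###$# gives term 8.

$###$###$#$###$###$#$###$#$###$###$#$###$#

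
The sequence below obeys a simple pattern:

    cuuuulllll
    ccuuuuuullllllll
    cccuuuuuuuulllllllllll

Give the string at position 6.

ccccccuuuuuuuuuuuuuullllllllllllllllllll

Reading off run lengths: c runs 1, 2, 3; u runs 4, 6, 8; l runs 5, 8, 11 — each is linear in n (n = 1, 2, …).
Setting n = 6 gives 6, 14, 20 characters in each block.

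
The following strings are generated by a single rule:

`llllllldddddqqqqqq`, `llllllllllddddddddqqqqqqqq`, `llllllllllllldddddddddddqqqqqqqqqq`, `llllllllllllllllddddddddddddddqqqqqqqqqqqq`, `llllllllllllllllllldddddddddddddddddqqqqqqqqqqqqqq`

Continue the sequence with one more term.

Term n consists of 3n+1 l's, followed by 3n-1 d's, followed by 2n+2 q's, where the shown terms are n = 2, 3, 4, 5, 6.
Setting n = 7 gives 22, 20, 16 characters in each block.

llllllllllllllllllllllddddddddddddddddddddqqqqqqqqqqqqqqqq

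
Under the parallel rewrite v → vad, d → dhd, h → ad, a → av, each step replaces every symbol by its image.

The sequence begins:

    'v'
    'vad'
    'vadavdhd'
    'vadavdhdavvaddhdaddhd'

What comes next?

Applying the rule to each of the 21 symbols of vadavdhdavvaddhdaddhd gives the pieces vad av dhd av vad dhd ad dhd av vad vad av dhd dhd ad dhd av dhd dhd ad dhd, which concatenate to the answer.

vadavdhdavvaddhdaddhdavvadvadavdhddhdaddhdavdhddhdaddhd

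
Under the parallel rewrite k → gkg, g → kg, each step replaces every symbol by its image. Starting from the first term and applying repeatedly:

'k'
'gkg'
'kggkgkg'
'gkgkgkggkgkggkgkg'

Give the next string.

Applying the rule to each of the 17 symbols of gkgkgkggkgkggkgkg gives the pieces kg gkg kg gkg kg gkg kg kg gkg kg gkg kg kg gkg kg gkg kg, which concatenate to the answer.

kggkgkggkgkggkgkgkggkgkggkgkgkggkgkggkgkg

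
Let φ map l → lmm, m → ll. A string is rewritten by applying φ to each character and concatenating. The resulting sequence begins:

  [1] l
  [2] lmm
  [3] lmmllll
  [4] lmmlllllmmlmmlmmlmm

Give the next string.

Rewriting the 19 symbols of lmmlllllmmlmmlmmlmm one by one yields lmm ll ll lmm lmm lmm lmm lmm ll ll lmm ll ll lmm ll ll lmm ll ll; concatenated:

lmmlllllmmlmmlmmlmmlmmlllllmmlllllmmlllllmmllll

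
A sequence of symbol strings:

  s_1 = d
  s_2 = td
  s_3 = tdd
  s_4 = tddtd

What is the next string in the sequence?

This is a Fibonacci-style word recurrence s(k) = s(k−1)·s(k−2): e.g. td·d = tdd.
Continuing: tddtd · tdd gives term 5.

tddtdtdd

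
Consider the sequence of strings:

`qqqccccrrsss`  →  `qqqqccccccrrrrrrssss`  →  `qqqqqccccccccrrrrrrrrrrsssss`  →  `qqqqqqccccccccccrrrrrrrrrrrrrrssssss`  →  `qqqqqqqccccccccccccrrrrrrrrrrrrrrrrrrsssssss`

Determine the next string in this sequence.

Each string has the form q^{n+2} c^{2n+2} r^{4n-2} s^{n+2} (n = 1, 2, …).
At n = 6 the blocks have lengths 8, 14, 22, 8.

qqqqqqqqccccccccccccccrrrrrrrrrrrrrrrrrrrrrrssssssss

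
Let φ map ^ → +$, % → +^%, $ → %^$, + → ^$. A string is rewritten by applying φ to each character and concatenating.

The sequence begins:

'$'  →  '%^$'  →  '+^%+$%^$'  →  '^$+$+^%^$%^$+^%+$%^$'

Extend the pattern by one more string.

φ(^$+$+^%^$%^$+^%+$%^$) expands symbol-by-symbol to +$ %^$ ^$ %^$ ^$ +$ +^% +$ %^$ +^% +$ %^$ ^$ +$ +^% ^$ %^$ +^% +$ %^$; joining the 20 pieces gives the next term.

+$%^$^$%^$^$+$+^%+$%^$+^%+$%^$^$+$+^%^$%^$+^%+$%^$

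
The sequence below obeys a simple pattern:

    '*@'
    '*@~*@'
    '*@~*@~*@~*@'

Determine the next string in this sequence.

*@~*@~*@~*@~*@~*@~*@~*@

s(k+1) = s(k)·~·s(k) — each term doubles the last with '~' between the halves.
So the next term is two copies of *@~*@~*@~*@ with '~' between the halves.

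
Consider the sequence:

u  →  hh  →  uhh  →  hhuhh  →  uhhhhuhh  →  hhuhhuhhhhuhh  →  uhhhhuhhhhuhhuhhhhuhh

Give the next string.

hhuhhuhhhhuhhuhhhhuhhhhuhhuhhhhuhh

This is a Fibonacci-style word recurrence s(k) = s(k−2)·s(k−1): e.g. u·hh = uhh.
Continuing: hhuhhuhhhhuhh · uhhhhuhhhhuhhuhhhhuhh gives term 8.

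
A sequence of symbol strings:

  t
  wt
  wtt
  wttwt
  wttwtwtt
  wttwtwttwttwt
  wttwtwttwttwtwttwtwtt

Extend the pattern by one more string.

wttwtwttwttwtwttwtwttwttwtwttwttwt

From term 3 onward, concatenate the last term with the second-to-last: wt·t = wtt, wtt·wt = wttwt, …
So term 8 is wttwtwttwttwtwttwtwtt·wttwtwttwttwt.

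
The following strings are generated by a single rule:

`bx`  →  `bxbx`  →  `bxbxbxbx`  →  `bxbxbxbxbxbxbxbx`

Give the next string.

Each string is two copies of the previous one concatenated.
Doubling bxbxbxbxbxbxbxbx:

bxbxbxbxbxbxbxbxbxbxbxbxbxbxbxbx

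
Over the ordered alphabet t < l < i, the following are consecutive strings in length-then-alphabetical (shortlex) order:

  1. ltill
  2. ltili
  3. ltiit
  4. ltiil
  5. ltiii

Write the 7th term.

llttl

Stepping forward 2 times from ltiii: ltiii → llttt, then the target.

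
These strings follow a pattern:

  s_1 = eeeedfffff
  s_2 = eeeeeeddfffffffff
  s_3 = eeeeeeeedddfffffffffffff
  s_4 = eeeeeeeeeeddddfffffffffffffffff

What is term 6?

Term n consists of 2n+2 e's, followed by n d's, followed by 4n+1 f's (n = 1, 2, …).
For term 6, n = 6, so the run lengths are 14, 6, 25.

eeeeeeeeeeeeeeddddddfffffffffffffffffffffffff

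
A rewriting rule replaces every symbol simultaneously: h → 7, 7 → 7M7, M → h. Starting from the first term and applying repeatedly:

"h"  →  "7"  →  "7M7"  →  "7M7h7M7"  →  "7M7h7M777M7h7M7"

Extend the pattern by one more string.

Applying the rule to each of the 15 symbols of 7M7h7M777M7h7M7 gives the pieces 7M7 h 7M7 7 7M7 h 7M7 7M7 7M7 h 7M7 7 7M7 h 7M7, which concatenate to the answer.

7M7h7M777M7h7M77M77M7h7M777M7h7M7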